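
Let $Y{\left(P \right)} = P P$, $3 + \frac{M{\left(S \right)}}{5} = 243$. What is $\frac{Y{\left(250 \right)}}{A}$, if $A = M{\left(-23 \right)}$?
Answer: $\frac{625}{12} \approx 52.083$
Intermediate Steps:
$M{\left(S \right)} = 1200$ ($M{\left(S \right)} = -15 + 5 \cdot 243 = -15 + 1215 = 1200$)
$Y{\left(P \right)} = P^{2}$
$A = 1200$
$\frac{Y{\left(250 \right)}}{A} = \frac{250^{2}}{1200} = 62500 \cdot \frac{1}{1200} = \frac{625}{12}$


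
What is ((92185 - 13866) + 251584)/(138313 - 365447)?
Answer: -329903/227134 ≈ -1.4525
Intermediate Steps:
((92185 - 13866) + 251584)/(138313 - 365447) = (78319 + 251584)/(-227134) = 329903*(-1/227134) = -329903/227134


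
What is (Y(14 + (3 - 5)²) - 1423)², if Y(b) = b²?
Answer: 1207801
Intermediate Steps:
(Y(14 + (3 - 5)²) - 1423)² = ((14 + (3 - 5)²)² - 1423)² = ((14 + (-2)²)² - 1423)² = ((14 + 4)² - 1423)² = (18² - 1423)² = (324 - 1423)² = (-1099)² = 1207801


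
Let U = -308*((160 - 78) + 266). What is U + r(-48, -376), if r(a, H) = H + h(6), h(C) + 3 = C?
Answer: -107557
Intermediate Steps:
h(C) = -3 + C
r(a, H) = 3 + H (r(a, H) = H + (-3 + 6) = H + 3 = 3 + H)
U = -107184 (U = -308*(82 + 266) = -308*348 = -107184)
U + r(-48, -376) = -107184 + (3 - 376) = -107184 - 373 = -107557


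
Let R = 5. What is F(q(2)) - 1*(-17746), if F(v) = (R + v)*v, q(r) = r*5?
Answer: 17896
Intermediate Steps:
q(r) = 5*r
F(v) = v*(5 + v) (F(v) = (5 + v)*v = v*(5 + v))
F(q(2)) - 1*(-17746) = (5*2)*(5 + 5*2) - 1*(-17746) = 10*(5 + 10) + 17746 = 10*15 + 17746 = 150 + 17746 = 17896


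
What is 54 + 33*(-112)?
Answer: -3642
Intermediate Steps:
54 + 33*(-112) = 54 - 3696 = -3642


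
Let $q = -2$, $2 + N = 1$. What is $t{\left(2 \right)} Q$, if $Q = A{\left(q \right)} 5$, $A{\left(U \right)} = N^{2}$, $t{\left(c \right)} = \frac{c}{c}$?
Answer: $5$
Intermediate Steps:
$N = -1$ ($N = -2 + 1 = -1$)
$t{\left(c \right)} = 1$
$A{\left(U \right)} = 1$ ($A{\left(U \right)} = \left(-1\right)^{2} = 1$)
$Q = 5$ ($Q = 1 \cdot 5 = 5$)
$t{\left(2 \right)} Q = 1 \cdot 5 = 5$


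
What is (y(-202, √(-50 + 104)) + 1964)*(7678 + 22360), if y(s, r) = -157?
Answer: 54278666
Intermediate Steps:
(y(-202, √(-50 + 104)) + 1964)*(7678 + 22360) = (-157 + 1964)*(7678 + 22360) = 1807*30038 = 54278666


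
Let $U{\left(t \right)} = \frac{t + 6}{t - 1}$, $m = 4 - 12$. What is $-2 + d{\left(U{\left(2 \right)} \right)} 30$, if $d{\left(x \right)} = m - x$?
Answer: $-482$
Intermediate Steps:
$m = -8$ ($m = 4 - 12 = -8$)
$U{\left(t \right)} = \frac{6 + t}{-1 + t}$
$d{\left(x \right)} = -8 - x$
$-2 + d{\left(U{\left(2 \right)} \right)} 30 = -2 + \left(-8 - \frac{6 + 2}{-1 + 2}\right) 30 = -2 + \left(-8 - 1^{-1} \cdot 8\right) 30 = -2 + \left(-8 - 1 \cdot 8\right) 30 = -2 + \left(-8 - 8\right) 30 = -2 - 480 = -482$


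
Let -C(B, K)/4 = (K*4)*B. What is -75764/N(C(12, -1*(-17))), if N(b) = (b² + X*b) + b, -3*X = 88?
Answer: -18941/2686544 ≈ -0.0070503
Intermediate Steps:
X = -88/3 (X = -⅓*88 = -88/3 ≈ -29.333)
C(B, K) = -16*B*K (C(B, K) = -4*K*4*B = -4*4*K*B = -16*B*K)
N(b) = b² - 85*b/3 (N(b) = (b² - 88*b/3) + b = b² - 85*b/3)
-75764/N(C(12, -1*(-17))) = -75764*(-1/(1088*(-85 + 3*(-16*12*(-1*(-17)))))) = -75764*(-1/(1088*(-85 + 3*(-16*12*17)))) = -75764*(-1/(1088*(-85 + 3*(-3264)))) = -75764*(-1/(1088*(-85 - 9792))) = -75764/((⅓)*(-3264)*(-9877)) = -75764/10746176 = -75764*1/10746176 = -18941/2686544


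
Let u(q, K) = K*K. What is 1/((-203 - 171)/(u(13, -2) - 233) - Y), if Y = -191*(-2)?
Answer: -229/87104 ≈ -0.0026290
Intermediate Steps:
u(q, K) = K²
Y = 382
1/((-203 - 171)/(u(13, -2) - 233) - Y) = 1/((-203 - 171)/((-2)² - 233) - 1*382) = 1/(-374/(4 - 233) - 382) = 1/(-374/(-229) - 382) = 1/(-374*(-1/229) - 382) = 1/(374/229 - 382) = 1/(-87104/229) = -229/87104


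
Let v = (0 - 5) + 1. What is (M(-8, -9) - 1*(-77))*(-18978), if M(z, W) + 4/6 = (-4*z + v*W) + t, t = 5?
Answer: -2834048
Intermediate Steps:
v = -4 (v = -5 + 1 = -4)
M(z, W) = 13/3 - 4*W - 4*z (M(z, W) = -⅔ + ((-4*z - 4*W) + 5) = -⅔ + ((-4*W - 4*z) + 5) = -⅔ + (5 - 4*W - 4*z) = 13/3 - 4*W - 4*z)
(M(-8, -9) - 1*(-77))*(-18978) = ((13/3 - 4*(-9) - 4*(-8)) - 1*(-77))*(-18978) = ((13/3 + 36 + 32) + 77)*(-18978) = (217/3 + 77)*(-18978) = (448/3)*(-18978) = -2834048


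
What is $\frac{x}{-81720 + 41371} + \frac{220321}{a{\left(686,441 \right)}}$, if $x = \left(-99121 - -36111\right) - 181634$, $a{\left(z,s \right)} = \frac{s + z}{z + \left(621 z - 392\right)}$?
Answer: $\frac{77340674279112}{928027} \approx 8.3339 \cdot 10^{7}$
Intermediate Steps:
$a{\left(z,s \right)} = \frac{s + z}{-392 + 622 z}$ ($a{\left(z,s \right)} = \frac{s + z}{z + \left(-392 + 621 z\right)} = \frac{s + z}{-392 + 622 z}$)
$x = -244644$ ($x = \left(-99121 + 36111\right) - 181634 = -63010 - 181634 = -244644$)
$\frac{x}{-81720 + 41371} + \frac{220321}{a{\left(686,441 \right)}} = - \frac{244644}{-81720 + 41371} + \frac{220321}{\frac{1}{2} \frac{1}{-196 + 311 \cdot 686} \left(441 + 686\right)} = - \frac{244644}{-40349} + \frac{220321}{\frac{1}{2} \frac{1}{-196 + 213346} \cdot 1127} = \left(-244644\right) \left(- \frac{1}{40349}\right) + \frac{220321}{\frac{1}{2} \cdot \frac{1}{213150} \cdot 1127} = \frac{244644}{40349} + \frac{220321}{\frac{1}{2} \cdot \frac{1}{213150} \cdot 1127} = \frac{244644}{40349} + \frac{220321}{\frac{23}{8700}} = \frac{244644}{40349} + 220321 \cdot \frac{8700}{23} = \frac{244644}{40349} + \frac{1916792700}{23} = \frac{77340674279112}{928027}$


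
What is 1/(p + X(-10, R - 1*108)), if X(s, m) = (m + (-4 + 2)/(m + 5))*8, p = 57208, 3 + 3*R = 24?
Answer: 6/338401 ≈ 1.7730e-5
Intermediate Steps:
R = 7 (R = -1 + (⅓)*24 = -1 + 8 = 7)
X(s, m) = -16/(5 + m) + 8*m (X(s, m) = (m - 2/(5 + m))*8 = -16/(5 + m) + 8*m)
1/(p + X(-10, R - 1*108)) = 1/(57208 + 8*(-2 + (7 - 1*108)² + 5*(7 - 1*108))/(5 + (7 - 1*108))) = 1/(57208 + 8*(-2 + (7 - 108)² + 5*(7 - 108))/(5 + (7 - 108))) = 1/(57208 + 8*(-2 + (-101)² + 5*(-101))/(5 - 101)) = 1/(57208 + 8*(-2 + 10201 - 505)/(-96)) = 1/(57208 + 8*(-1/96)*9694) = 1/(57208 - 4847/6) = 1/(338401/6) = 6/338401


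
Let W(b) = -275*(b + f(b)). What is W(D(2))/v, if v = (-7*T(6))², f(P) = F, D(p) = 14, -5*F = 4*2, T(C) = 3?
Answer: -3410/441 ≈ -7.7324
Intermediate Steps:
F = -8/5 (F = -4*2/5 = -⅕*8 = -8/5 ≈ -1.6000)
f(P) = -8/5
W(b) = 440 - 275*b (W(b) = -275*(b - 8/5) = -275*(-8/5 + b) = 440 - 275*b)
v = 441 (v = (-7*3)² = (-21)² = 441)
W(D(2))/v = (440 - 275*14)/441 = (440 - 3850)*(1/441) = -3410*1/441 = -3410/441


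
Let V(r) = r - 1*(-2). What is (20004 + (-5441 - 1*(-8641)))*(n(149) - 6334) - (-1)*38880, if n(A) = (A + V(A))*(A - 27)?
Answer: 702331144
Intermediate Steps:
V(r) = 2 + r (V(r) = r + 2 = 2 + r)
n(A) = (-27 + A)*(2 + 2*A) (n(A) = (A + (2 + A))*(A - 27) = (2 + 2*A)*(-27 + A) = (-27 + A)*(2 + 2*A))
(20004 + (-5441 - 1*(-8641)))*(n(149) - 6334) - (-1)*38880 = (20004 + (-5441 - 1*(-8641)))*((-54 - 52*149 + 2*149²) - 6334) - (-1)*38880 = (20004 + (-5441 + 8641))*((-54 - 7748 + 2*22201) - 6334) - 1*(-38880) = (20004 + 3200)*((-54 - 7748 + 44402) - 6334) + 38880 = 23204*(36600 - 6334) + 38880 = 23204*30266 + 38880 = 702292264 + 38880 = 702331144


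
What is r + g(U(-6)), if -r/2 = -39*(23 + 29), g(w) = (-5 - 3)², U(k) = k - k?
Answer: 4120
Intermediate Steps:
U(k) = 0
g(w) = 64 (g(w) = (-8)² = 64)
r = 4056 (r = -(-78)*(23 + 29) = -(-78)*52 = -2*(-2028) = 4056)
r + g(U(-6)) = 4056 + 64 = 4120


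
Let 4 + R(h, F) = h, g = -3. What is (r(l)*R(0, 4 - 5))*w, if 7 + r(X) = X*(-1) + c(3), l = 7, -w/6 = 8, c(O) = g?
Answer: -3264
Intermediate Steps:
c(O) = -3
R(h, F) = -4 + h
w = -48 (w = -6*8 = -48)
r(X) = -10 - X (r(X) = -7 + (X*(-1) - 3) = -7 + (-X - 3) = -7 + (-3 - X) = -10 - X)
(r(l)*R(0, 4 - 5))*w = ((-10 - 1*7)*(-4 + 0))*(-48) = ((-10 - 7)*(-4))*(-48) = -17*(-4)*(-48) = 68*(-48) = -3264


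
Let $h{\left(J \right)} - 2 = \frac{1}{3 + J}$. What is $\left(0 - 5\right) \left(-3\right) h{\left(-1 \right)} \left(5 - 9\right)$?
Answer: $-150$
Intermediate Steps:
$h{\left(J \right)} = 2 + \frac{1}{3 + J}$
$\left(0 - 5\right) \left(-3\right) h{\left(-1 \right)} \left(5 - 9\right) = \left(0 - 5\right) \left(-3\right) \frac{7 + 2 \left(-1\right)}{3 - 1} \left(5 - 9\right) = \left(0 - 5\right) \left(-3\right) \frac{7 - 2}{2} \left(-4\right) = \left(-5\right) \left(-3\right) \frac{1}{2} \cdot 5 \left(-4\right) = 15 \cdot \frac{5}{2} \left(-4\right) = \frac{75}{2} \left(-4\right) = -150$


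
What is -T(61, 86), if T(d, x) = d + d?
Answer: -122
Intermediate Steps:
T(d, x) = 2*d
-T(61, 86) = -2*61 = -1*122 = -122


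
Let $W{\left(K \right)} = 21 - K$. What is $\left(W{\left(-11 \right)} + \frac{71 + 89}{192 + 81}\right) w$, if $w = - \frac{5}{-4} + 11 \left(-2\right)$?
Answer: $- \frac{184592}{273} \approx -676.16$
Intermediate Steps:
$w = - \frac{83}{4}$ ($w = \left(-5\right) \left(- \frac{1}{4}\right) - 22 = \frac{5}{4} - 22 = - \frac{83}{4} \approx -20.75$)
$\left(W{\left(-11 \right)} + \frac{71 + 89}{192 + 81}\right) w = \left(\left(21 - -11\right) + \frac{71 + 89}{192 + 81}\right) \left(- \frac{83}{4}\right) = \left(\left(21 + 11\right) + \frac{160}{273}\right) \left(- \frac{83}{4}\right) = \left(32 + 160 \cdot \frac{1}{273}\right) \left(- \frac{83}{4}\right) = \left(32 + \frac{160}{273}\right) \left(- \frac{83}{4}\right) = \frac{8896}{273} \left(- \frac{83}{4}\right) = - \frac{184592}{273}$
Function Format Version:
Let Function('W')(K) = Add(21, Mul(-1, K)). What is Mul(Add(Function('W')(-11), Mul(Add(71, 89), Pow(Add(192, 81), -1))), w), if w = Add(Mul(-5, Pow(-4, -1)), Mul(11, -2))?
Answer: Rational(-184592, 273) ≈ -676.16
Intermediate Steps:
w = Rational(-83, 4) (w = Add(Mul(-5, Rational(-1, 4)), -22) = Add(Rational(5, 4), -22) = Rational(-83, 4) ≈ -20.750)
Mul(Add(Function('W')(-11), Mul(Add(71, 89), Pow(Add(192, 81), -1))), w) = Mul(Add(Add(21, Mul(-1, -11)), Mul(Add(71, 89), Pow(Add(192, 81), -1))), Rational(-83, 4)) = Mul(Add(Add(21, 11), Mul(160, Pow(273, -1))), Rational(-83, 4)) = Mul(Add(32, Mul(160, Rational(1, 273))), Rational(-83, 4)) = Mul(Add(32, Rational(160, 273)), Rational(-83, 4)) = Mul(Rational(8896, 273), Rational(-83, 4)) = Rational(-184592, 273)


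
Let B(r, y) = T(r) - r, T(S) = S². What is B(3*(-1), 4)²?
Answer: 144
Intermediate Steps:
B(r, y) = r² - r
B(3*(-1), 4)² = ((3*(-1))*(-1 + 3*(-1)))² = (-3*(-1 - 3))² = (-3*(-4))² = 12² = 144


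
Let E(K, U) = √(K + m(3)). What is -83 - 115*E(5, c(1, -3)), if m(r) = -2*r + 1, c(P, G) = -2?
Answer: -83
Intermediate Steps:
m(r) = 1 - 2*r
E(K, U) = √(-5 + K) (E(K, U) = √(K + (1 - 2*3)) = √(K + (1 - 6)) = √(K - 5) = √(-5 + K))
-83 - 115*E(5, c(1, -3)) = -83 - 115*√(-5 + 5) = -83 - 115*√0 = -83 - 115*0 = -83 + 0 = -83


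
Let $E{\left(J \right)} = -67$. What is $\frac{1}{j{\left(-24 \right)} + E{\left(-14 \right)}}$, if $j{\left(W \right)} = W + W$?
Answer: $- \frac{1}{115} \approx -0.0086956$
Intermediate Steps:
$j{\left(W \right)} = 2 W$
$\frac{1}{j{\left(-24 \right)} + E{\left(-14 \right)}} = \frac{1}{2 \left(-24\right) - 67} = \frac{1}{-48 - 67} = \frac{1}{-115} = - \frac{1}{115}$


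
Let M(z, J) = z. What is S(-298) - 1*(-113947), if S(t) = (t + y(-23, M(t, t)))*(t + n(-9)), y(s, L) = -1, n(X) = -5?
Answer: 204544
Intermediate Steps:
S(t) = (-1 + t)*(-5 + t) (S(t) = (t - 1)*(t - 5) = (-1 + t)*(-5 + t))
S(-298) - 1*(-113947) = (5 + (-298)² - 6*(-298)) - 1*(-113947) = (5 + 88804 + 1788) + 113947 = 90597 + 113947 = 204544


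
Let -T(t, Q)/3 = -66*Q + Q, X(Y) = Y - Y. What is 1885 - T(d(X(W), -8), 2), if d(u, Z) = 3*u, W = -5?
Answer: 1495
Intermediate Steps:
X(Y) = 0
T(t, Q) = 195*Q (T(t, Q) = -3*(-66*Q + Q) = -(-195)*Q = 195*Q)
1885 - T(d(X(W), -8), 2) = 1885 - 195*2 = 1885 - 1*390 = 1885 - 390 = 1495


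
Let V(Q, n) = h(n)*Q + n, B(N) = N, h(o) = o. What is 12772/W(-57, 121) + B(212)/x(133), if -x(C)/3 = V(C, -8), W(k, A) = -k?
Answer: 1141301/5092 ≈ 224.14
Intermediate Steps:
V(Q, n) = n + Q*n (V(Q, n) = n*Q + n = Q*n + n = n + Q*n)
x(C) = 24 + 24*C (x(C) = -(-24)*(1 + C) = -3*(-8 - 8*C) = 24 + 24*C)
12772/W(-57, 121) + B(212)/x(133) = 12772/((-1*(-57))) + 212/(24 + 24*133) = 12772/57 + 212/(24 + 3192) = 12772*(1/57) + 212/3216 = 12772/57 + 212*(1/3216) = 12772/57 + 53/804 = 1141301/5092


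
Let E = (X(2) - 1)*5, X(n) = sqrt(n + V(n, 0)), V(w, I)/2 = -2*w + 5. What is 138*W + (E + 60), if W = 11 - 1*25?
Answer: -1867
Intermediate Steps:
V(w, I) = 10 - 4*w (V(w, I) = 2*(-2*w + 5) = 2*(5 - 2*w) = 10 - 4*w)
W = -14 (W = 11 - 25 = -14)
X(n) = sqrt(10 - 3*n) (X(n) = sqrt(n + (10 - 4*n)) = sqrt(10 - 3*n))
E = 5 (E = (sqrt(10 - 3*2) - 1)*5 = (sqrt(10 - 6) - 1)*5 = (sqrt(4) - 1)*5 = (2 - 1)*5 = 1*5 = 5)
138*W + (E + 60) = 138*(-14) + (5 + 60) = -1932 + 65 = -1867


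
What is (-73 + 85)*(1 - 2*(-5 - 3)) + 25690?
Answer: 25894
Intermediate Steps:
(-73 + 85)*(1 - 2*(-5 - 3)) + 25690 = 12*(1 - 2*(-8)) + 25690 = 12*(1 + 16) + 25690 = 12*17 + 25690 = 204 + 25690 = 25894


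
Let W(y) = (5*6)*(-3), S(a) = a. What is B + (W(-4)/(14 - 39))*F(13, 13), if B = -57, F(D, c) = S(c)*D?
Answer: 2757/5 ≈ 551.40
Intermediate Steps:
F(D, c) = D*c (F(D, c) = c*D = D*c)
W(y) = -90 (W(y) = 30*(-3) = -90)
B + (W(-4)/(14 - 39))*F(13, 13) = -57 + (-90/(14 - 39))*(13*13) = -57 - 90/(-25)*169 = -57 - 90*(-1/25)*169 = -57 + (18/5)*169 = -57 + 3042/5 = 2757/5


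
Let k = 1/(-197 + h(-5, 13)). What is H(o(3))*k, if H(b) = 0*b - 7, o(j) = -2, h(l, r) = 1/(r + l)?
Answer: 8/225 ≈ 0.035556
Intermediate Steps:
h(l, r) = 1/(l + r)
k = -8/1575 (k = 1/(-197 + 1/(-5 + 13)) = 1/(-197 + 1/8) = 1/(-197 + ⅛) = 1/(-1575/8) = -8/1575 ≈ -0.0050794)
H(b) = -7 (H(b) = 0 - 7 = -7)
H(o(3))*k = -7*(-8/1575) = 8/225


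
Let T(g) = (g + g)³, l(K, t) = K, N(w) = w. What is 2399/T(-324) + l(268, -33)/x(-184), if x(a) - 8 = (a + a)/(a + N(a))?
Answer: 8102465185/272097792 ≈ 29.778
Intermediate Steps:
T(g) = 8*g³ (T(g) = (2*g)³ = 8*g³)
x(a) = 9 (x(a) = 8 + (a + a)/(a + a) = 8 + (2*a)/((2*a)) = 8 + (2*a)*(1/(2*a)) = 8 + 1 = 9)
2399/T(-324) + l(268, -33)/x(-184) = 2399/((8*(-324)³)) + 268/9 = 2399/((8*(-34012224))) + 268*(⅑) = 2399/(-272097792) + 268/9 = 2399*(-1/272097792) + 268/9 = -2399/272097792 + 268/9 = 8102465185/272097792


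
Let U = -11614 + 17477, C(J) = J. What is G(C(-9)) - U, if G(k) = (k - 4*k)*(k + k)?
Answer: -6349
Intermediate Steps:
U = 5863
G(k) = -6*k**2 (G(k) = (-3*k)*(2*k) = -6*k**2)
G(C(-9)) - U = -6*(-9)**2 - 1*5863 = -6*81 - 5863 = -486 - 5863 = -6349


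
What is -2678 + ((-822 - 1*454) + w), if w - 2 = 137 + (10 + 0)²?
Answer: -3715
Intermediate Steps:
w = 239 (w = 2 + (137 + (10 + 0)²) = 2 + (137 + 10²) = 2 + (137 + 100) = 2 + 237 = 239)
-2678 + ((-822 - 1*454) + w) = -2678 + ((-822 - 1*454) + 239) = -2678 + ((-822 - 454) + 239) = -2678 + (-1276 + 239) = -2678 - 1037 = -3715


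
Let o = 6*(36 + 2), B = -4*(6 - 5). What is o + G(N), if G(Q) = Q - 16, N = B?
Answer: 208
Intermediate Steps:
B = -4 (B = -4*1 = -4)
N = -4
G(Q) = -16 + Q
o = 228 (o = 6*38 = 228)
o + G(N) = 228 + (-16 - 4) = 228 - 20 = 208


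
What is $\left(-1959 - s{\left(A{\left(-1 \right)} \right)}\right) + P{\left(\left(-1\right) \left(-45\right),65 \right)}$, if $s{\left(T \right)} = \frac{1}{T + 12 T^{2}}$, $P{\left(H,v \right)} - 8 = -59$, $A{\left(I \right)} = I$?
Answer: $- \frac{22111}{11} \approx -2010.1$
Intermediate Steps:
$P{\left(H,v \right)} = -51$ ($P{\left(H,v \right)} = 8 - 59 = -51$)
$\left(-1959 - s{\left(A{\left(-1 \right)} \right)}\right) + P{\left(\left(-1\right) \left(-45\right),65 \right)} = \left(-1959 - \frac{1}{\left(-1\right) \left(1 + 12 \left(-1\right)\right)}\right) - 51 = \left(-1959 - - \frac{1}{1 - 12}\right) - 51 = \left(-1959 - - \frac{1}{-11}\right) - 51 = \left(-1959 - \left(-1\right) \left(- \frac{1}{11}\right)\right) - 51 = \left(-1959 - \frac{1}{11}\right) - 51 = - \frac{21550}{11} - 51 = - \frac{22111}{11}$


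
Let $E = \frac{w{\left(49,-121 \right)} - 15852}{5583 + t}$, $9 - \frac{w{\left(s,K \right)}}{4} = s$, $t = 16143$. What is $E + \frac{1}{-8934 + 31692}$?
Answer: $- \frac{60729895}{82406718} \approx -0.73695$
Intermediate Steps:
$w{\left(s,K \right)} = 36 - 4 s$
$E = - \frac{8006}{10863}$ ($E = \frac{\left(36 - 196\right) - 15852}{5583 + 16143} = \frac{\left(36 - 196\right) - 15852}{21726} = \left(-160 - 15852\right) \frac{1}{21726} = \left(-16012\right) \frac{1}{21726} = - \frac{8006}{10863} \approx -0.737$)
$E + \frac{1}{-8934 + 31692} = - \frac{8006}{10863} + \frac{1}{-8934 + 31692} = - \frac{8006}{10863} + \frac{1}{22758} = - \frac{60729895}{82406718}$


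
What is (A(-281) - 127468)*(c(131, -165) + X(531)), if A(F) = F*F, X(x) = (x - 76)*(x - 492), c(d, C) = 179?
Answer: -869439468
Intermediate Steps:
X(x) = (-492 + x)*(-76 + x) (X(x) = (-76 + x)*(-492 + x) = (-492 + x)*(-76 + x))
A(F) = F²
(A(-281) - 127468)*(c(131, -165) + X(531)) = ((-281)² - 127468)*(179 + (37392 + 531² - 568*531)) = (78961 - 127468)*(179 + (37392 + 281961 - 301608)) = -48507*(179 + 17745) = -48507*17924 = -869439468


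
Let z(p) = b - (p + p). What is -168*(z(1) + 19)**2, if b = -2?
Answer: -37800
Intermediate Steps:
z(p) = -2 - 2*p (z(p) = -2 - (p + p) = -2 - 2*p)
-168*(z(1) + 19)**2 = -168*((-2 - 2*1) + 19)**2 = -168*((-2 - 2) + 19)**2 = -168*(-4 + 19)**2 = -168*15**2 = -168*225 = -37800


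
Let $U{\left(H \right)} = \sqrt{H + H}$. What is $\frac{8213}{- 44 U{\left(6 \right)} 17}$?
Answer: $- \frac{8213 \sqrt{3}}{4488} \approx -3.1696$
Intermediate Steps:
$U{\left(H \right)} = \sqrt{2} \sqrt{H}$ ($U{\left(H \right)} = \sqrt{2 H} = \sqrt{2} \sqrt{H}$)
$\frac{8213}{- 44 U{\left(6 \right)} 17} = \frac{8213}{- 44 \sqrt{2} \sqrt{6} \cdot 17} = \frac{8213}{- 44 \cdot 2 \sqrt{3} \cdot 17} = \frac{8213}{- 88 \sqrt{3} \cdot 17} = \frac{8213}{\left(-1496\right) \sqrt{3}} = 8213 \left(- \frac{\sqrt{3}}{4488}\right) = - \frac{8213 \sqrt{3}}{4488}$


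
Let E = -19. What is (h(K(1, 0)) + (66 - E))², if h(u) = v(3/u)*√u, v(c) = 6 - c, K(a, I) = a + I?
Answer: 7744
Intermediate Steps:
K(a, I) = I + a
h(u) = √u*(6 - 3/u) (h(u) = (6 - 3/u)*√u = √u*(6 - 3/u))
(h(K(1, 0)) + (66 - E))² = (3*(-1 + 2*(0 + 1))/√(0 + 1) + (66 - 1*(-19)))² = (3*(-1 + 2*1)/√1 + (66 + 19))² = (3*1*(-1 + 2) + 85)² = (3*1*1 + 85)² = (3 + 85)² = 88² = 7744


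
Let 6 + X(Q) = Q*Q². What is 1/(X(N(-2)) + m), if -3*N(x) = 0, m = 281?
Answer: 1/275 ≈ 0.0036364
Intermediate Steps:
N(x) = 0 (N(x) = -⅓*0 = 0)
X(Q) = -6 + Q³ (X(Q) = -6 + Q*Q² = -6 + Q³)
1/(X(N(-2)) + m) = 1/((-6 + 0³) + 281) = 1/((-6 + 0) + 281) = 1/(-6 + 281) = 1/275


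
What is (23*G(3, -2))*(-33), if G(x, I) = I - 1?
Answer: 2277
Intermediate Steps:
G(x, I) = -1 + I
(23*G(3, -2))*(-33) = (23*(-1 - 2))*(-33) = (23*(-3))*(-33) = -69*(-33) = 2277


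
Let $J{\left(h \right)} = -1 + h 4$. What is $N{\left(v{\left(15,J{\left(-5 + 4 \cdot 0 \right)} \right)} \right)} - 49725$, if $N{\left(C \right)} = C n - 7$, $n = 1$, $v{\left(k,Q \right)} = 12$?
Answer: $-49720$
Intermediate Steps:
$J{\left(h \right)} = -1 + 4 h$
$N{\left(C \right)} = -7 + C$ ($N{\left(C \right)} = C 1 - 7 = C - 7 = -7 + C$)
$N{\left(v{\left(15,J{\left(-5 + 4 \cdot 0 \right)} \right)} \right)} - 49725 = \left(-7 + 12\right) - 49725 = 5 - 49725 = -49720$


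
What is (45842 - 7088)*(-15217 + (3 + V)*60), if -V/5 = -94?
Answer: 510118902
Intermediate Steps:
V = 470 (V = -5*(-94) = 470)
(45842 - 7088)*(-15217 + (3 + V)*60) = (45842 - 7088)*(-15217 + (3 + 470)*60) = 38754*(-15217 + 473*60) = 38754*(-15217 + 28380) = 38754*13163 = 510118902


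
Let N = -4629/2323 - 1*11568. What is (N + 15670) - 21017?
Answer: -39298174/2323 ≈ -16917.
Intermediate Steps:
N = -26877093/2323 (N = -4629*1/2323 - 11568 = -4629/2323 - 11568 = -26877093/2323 ≈ -11570.)
(N + 15670) - 21017 = (-26877093/2323 + 15670) - 21017 = 9524317/2323 - 21017 = -39298174/2323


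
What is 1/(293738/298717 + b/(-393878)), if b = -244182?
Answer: 58829027263/94319125229 ≈ 0.62372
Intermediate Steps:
1/(293738/298717 + b/(-393878)) = 1/(293738/298717 - 244182/(-393878)) = 1/(293738*(1/298717) - 244182*(-1/393878)) = 1/(293738/298717 + 122091/196939) = 1/(94319125229/58829027263) = 58829027263/94319125229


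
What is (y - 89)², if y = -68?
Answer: 24649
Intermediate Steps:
(y - 89)² = (-68 - 89)² = (-157)² = 24649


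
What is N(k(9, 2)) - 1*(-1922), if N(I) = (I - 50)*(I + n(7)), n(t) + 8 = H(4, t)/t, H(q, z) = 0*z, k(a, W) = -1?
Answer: 2381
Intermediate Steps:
H(q, z) = 0
n(t) = -8 (n(t) = -8 + 0/t = -8 + 0 = -8)
N(I) = (-50 + I)*(-8 + I) (N(I) = (I - 50)*(I - 8) = (-50 + I)*(-8 + I))
N(k(9, 2)) - 1*(-1922) = (400 + (-1)² - 58*(-1)) - 1*(-1922) = (400 + 1 + 58) + 1922 = 459 + 1922 = 2381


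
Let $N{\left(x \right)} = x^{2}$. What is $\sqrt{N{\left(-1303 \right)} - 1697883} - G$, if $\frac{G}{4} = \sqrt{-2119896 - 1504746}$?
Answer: $i \left(\sqrt{74} - 12 \sqrt{402738}\right) \approx - 7606.8 i$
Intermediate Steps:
$G = 12 i \sqrt{402738}$ ($G = 4 \sqrt{-2119896 - 1504746} = 4 \sqrt{-3624642} = 4 \cdot 3 i \sqrt{402738} = 12 i \sqrt{402738} \approx 7615.4 i$)
$\sqrt{N{\left(-1303 \right)} - 1697883} - G = \sqrt{\left(-1303\right)^{2} - 1697883} - 12 i \sqrt{402738} = \sqrt{1697809 - 1697883} - 12 i \sqrt{402738} = \sqrt{-74} - 12 i \sqrt{402738} = i \sqrt{74} - 12 i \sqrt{402738}$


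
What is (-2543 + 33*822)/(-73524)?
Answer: -24583/73524 ≈ -0.33435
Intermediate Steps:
(-2543 + 33*822)/(-73524) = (-2543 + 27126)*(-1/73524) = 24583*(-1/73524) = -24583/73524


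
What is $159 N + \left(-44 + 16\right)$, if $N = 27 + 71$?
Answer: $15554$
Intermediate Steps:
$N = 98$
$159 N + \left(-44 + 16\right) = 159 \cdot 98 + \left(-44 + 16\right) = 15582 - 28 = 15554$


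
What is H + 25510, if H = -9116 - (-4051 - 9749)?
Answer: 30194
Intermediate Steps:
H = 4684 (H = -9116 - 1*(-13800) = -9116 + 13800 = 4684)
H + 25510 = 4684 + 25510 = 30194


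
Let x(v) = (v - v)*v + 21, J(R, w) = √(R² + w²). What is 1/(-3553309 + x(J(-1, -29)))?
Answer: -1/3553288 ≈ -2.8143e-7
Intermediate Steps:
x(v) = 21 (x(v) = 0*v + 21 = 0 + 21 = 21)
1/(-3553309 + x(J(-1, -29))) = 1/(-3553309 + 21) = 1/(-3553288) = -1/3553288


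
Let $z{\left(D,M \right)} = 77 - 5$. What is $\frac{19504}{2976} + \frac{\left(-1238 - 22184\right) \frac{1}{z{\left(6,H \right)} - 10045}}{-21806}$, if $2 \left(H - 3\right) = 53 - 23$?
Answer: $\frac{132546541315}{20224825134} \approx 6.5537$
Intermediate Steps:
$H = 18$ ($H = 3 + \frac{53 - 23}{2} = 3 + \frac{1}{2} \cdot 30 = 3 + 15 = 18$)
$z{\left(D,M \right)} = 72$
$\frac{19504}{2976} + \frac{\left(-1238 - 22184\right) \frac{1}{z{\left(6,H \right)} - 10045}}{-21806} = \frac{19504}{2976} + \frac{\left(-1238 - 22184\right) \frac{1}{72 - 10045}}{-21806} = 19504 \cdot \frac{1}{2976} + - \frac{23422}{-9973} \left(- \frac{1}{21806}\right) = \frac{1219}{186} + \left(-23422\right) \left(- \frac{1}{9973}\right) \left(- \frac{1}{21806}\right) = \frac{1219}{186} + \frac{23422}{9973} \left(- \frac{1}{21806}\right) = \frac{1219}{186} - \frac{11711}{108735619} = \frac{132546541315}{20224825134}$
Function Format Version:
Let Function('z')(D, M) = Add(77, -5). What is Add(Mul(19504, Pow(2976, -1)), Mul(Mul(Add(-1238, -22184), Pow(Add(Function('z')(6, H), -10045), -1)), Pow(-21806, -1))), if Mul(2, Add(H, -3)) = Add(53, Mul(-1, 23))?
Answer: Rational(132546541315, 20224825134) ≈ 6.5537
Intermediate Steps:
H = 18 (H = Add(3, Mul(Rational(1, 2), Add(53, Mul(-1, 23)))) = Add(3, Mul(Rational(1, 2), Add(53, -23))) = Add(3, Mul(Rational(1, 2), 30)) = Add(3, 15) = 18)
Function('z')(D, M) = 72
Add(Mul(19504, Pow(2976, -1)), Mul(Mul(Add(-1238, -22184), Pow(Add(Function('z')(6, H), -10045), -1)), Pow(-21806, -1))) = Add(Mul(19504, Pow(2976, -1)), Mul(Mul(Add(-1238, -22184), Pow(Add(72, -10045), -1)), Pow(-21806, -1))) = Add(Mul(19504, Rational(1, 2976)), Mul(Mul(-23422, Pow(-9973, -1)), Rational(-1, 21806))) = Add(Rational(1219, 186), Mul(Mul(-23422, Rational(-1, 9973)), Rational(-1, 21806))) = Add(Rational(1219, 186), Mul(Rational(23422, 9973), Rational(-1, 21806))) = Add(Rational(1219, 186), Rational(-11711, 108735619)) = Rational(132546541315, 20224825134)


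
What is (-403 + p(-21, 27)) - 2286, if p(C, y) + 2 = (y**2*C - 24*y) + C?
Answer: -18669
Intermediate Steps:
p(C, y) = -2 + C - 24*y + C*y**2 (p(C, y) = -2 + ((y**2*C - 24*y) + C) = -2 + ((C*y**2 - 24*y) + C) = -2 + ((-24*y + C*y**2) + C) = -2 + (C - 24*y + C*y**2) = -2 + C - 24*y + C*y**2)
(-403 + p(-21, 27)) - 2286 = (-403 + (-2 - 21 - 24*27 - 21*27**2)) - 2286 = (-403 + (-2 - 21 - 648 - 21*729)) - 2286 = (-403 + (-2 - 21 - 648 - 15309)) - 2286 = (-403 - 15980) - 2286 = -16383 - 2286 = -18669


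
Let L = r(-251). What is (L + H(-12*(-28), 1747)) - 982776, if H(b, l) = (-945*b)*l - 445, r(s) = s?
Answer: -555690912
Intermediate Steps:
L = -251
H(b, l) = -445 - 945*b*l (H(b, l) = -945*b*l - 445 = -445 - 945*b*l)
(L + H(-12*(-28), 1747)) - 982776 = (-251 + (-445 - 945*(-12*(-28))*1747)) - 982776 = (-251 + (-445 - 945*336*1747)) - 982776 = (-251 + (-445 - 554707440)) - 982776 = (-251 - 554707885) - 982776 = -554708136 - 982776 = -555690912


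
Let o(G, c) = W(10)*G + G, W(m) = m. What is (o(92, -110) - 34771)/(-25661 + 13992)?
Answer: 33759/11669 ≈ 2.8931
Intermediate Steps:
o(G, c) = 11*G (o(G, c) = 10*G + G = 11*G)
(o(92, -110) - 34771)/(-25661 + 13992) = (11*92 - 34771)/(-25661 + 13992) = (1012 - 34771)/(-11669) = -33759*(-1/11669) = 33759/11669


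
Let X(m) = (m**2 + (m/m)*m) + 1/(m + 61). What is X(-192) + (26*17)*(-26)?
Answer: 3298579/131 ≈ 25180.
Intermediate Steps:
X(m) = m + m**2 + 1/(61 + m) (X(m) = (m**2 + 1*m) + 1/(61 + m) = (m**2 + m) + 1/(61 + m) = (m + m**2) + 1/(61 + m) = m + m**2 + 1/(61 + m))
X(-192) + (26*17)*(-26) = (1 + (-192)**3 + 61*(-192) + 62*(-192)**2)/(61 - 192) + (26*17)*(-26) = (1 - 7077888 - 11712 + 62*36864)/(-131) + 442*(-26) = -(1 - 7077888 - 11712 + 2285568)/131 - 11492 = -1/131*(-4804031) - 11492 = 4804031/131 - 11492 = 3298579/131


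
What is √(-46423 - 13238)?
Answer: 3*I*√6629 ≈ 244.26*I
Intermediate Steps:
√(-46423 - 13238) = √(-59661) = 3*I*√6629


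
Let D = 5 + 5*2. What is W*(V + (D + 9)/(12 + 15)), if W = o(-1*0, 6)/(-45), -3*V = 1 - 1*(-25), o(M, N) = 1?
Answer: 14/81 ≈ 0.17284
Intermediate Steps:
D = 15 (D = 5 + 10 = 15)
V = -26/3 (V = -(1 - 1*(-25))/3 = -(1 + 25)/3 = -⅓*26 = -26/3 ≈ -8.6667)
W = -1/45 (W = 1/(-45) = 1*(-1/45) = -1/45 ≈ -0.022222)
W*(V + (D + 9)/(12 + 15)) = -(-26/3 + (15 + 9)/(12 + 15))/45 = -(-26/3 + 24/27)/45 = -(-26/3 + 24*(1/27))/45 = -(-26/3 + 8/9)/45 = -1/45*(-70/9) = 14/81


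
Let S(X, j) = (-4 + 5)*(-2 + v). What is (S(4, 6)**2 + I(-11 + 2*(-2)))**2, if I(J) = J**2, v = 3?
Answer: 51076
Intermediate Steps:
S(X, j) = 1 (S(X, j) = (-4 + 5)*(-2 + 3) = 1*1 = 1)
(S(4, 6)**2 + I(-11 + 2*(-2)))**2 = (1**2 + (-11 + 2*(-2))**2)**2 = (1 + (-11 - 4)**2)**2 = (1 + (-15)**2)**2 = (1 + 225)**2 = 226**2 = 51076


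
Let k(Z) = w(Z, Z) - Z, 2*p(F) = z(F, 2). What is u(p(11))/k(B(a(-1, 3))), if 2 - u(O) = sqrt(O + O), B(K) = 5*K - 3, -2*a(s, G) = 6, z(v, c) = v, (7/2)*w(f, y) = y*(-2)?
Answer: 7/99 - 7*sqrt(11)/198 ≈ -0.046547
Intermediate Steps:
w(f, y) = -4*y/7 (w(f, y) = 2*(y*(-2))/7 = 2*(-2*y)/7 = -4*y/7)
a(s, G) = -3 (a(s, G) = -1/2*6 = -3)
p(F) = F/2
B(K) = -3 + 5*K
k(Z) = -11*Z/7 (k(Z) = -4*Z/7 - Z = -11*Z/7)
u(O) = 2 - sqrt(2)*sqrt(O) (u(O) = 2 - sqrt(O + O) = 2 - sqrt(2*O) = 2 - sqrt(2)*sqrt(O))
u(p(11))/k(B(a(-1, 3))) = (2 - sqrt(2)*sqrt((1/2)*11))/((-11*(-3 + 5*(-3))/7)) = (2 - sqrt(2)*sqrt(11/2))/((-11*(-3 - 15)/7)) = (2 - sqrt(2)*sqrt(22)/2)/((-11/7*(-18))) = (2 - sqrt(11))/(198/7) = (2 - sqrt(11))*(7/198) = 7/99 - 7*sqrt(11)/198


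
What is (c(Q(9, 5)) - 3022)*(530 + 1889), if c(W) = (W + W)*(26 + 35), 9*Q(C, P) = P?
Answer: -64316372/9 ≈ -7.1463e+6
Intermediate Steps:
Q(C, P) = P/9
c(W) = 122*W (c(W) = (2*W)*61 = 122*W)
(c(Q(9, 5)) - 3022)*(530 + 1889) = (122*((⅑)*5) - 3022)*(530 + 1889) = (122*(5/9) - 3022)*2419 = (610/9 - 3022)*2419 = -26588/9*2419 = -64316372/9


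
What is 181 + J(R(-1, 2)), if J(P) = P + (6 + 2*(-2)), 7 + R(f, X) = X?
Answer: 178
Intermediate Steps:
R(f, X) = -7 + X
J(P) = 2 + P (J(P) = P + (6 - 4) = P + 2 = 2 + P)
181 + J(R(-1, 2)) = 181 + (2 + (-7 + 2)) = 181 + (2 - 5) = 181 - 3 = 178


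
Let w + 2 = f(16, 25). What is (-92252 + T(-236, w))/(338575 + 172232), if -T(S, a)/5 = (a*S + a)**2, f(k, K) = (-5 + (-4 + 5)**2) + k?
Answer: -27704752/510807 ≈ -54.237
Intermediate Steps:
f(k, K) = -4 + k (f(k, K) = (-5 + 1**2) + k = (-5 + 1) + k = -4 + k)
w = 10 (w = -2 + (-4 + 16) = -2 + 12 = 10)
T(S, a) = -5*(a + S*a)**2 (T(S, a) = -5*(a*S + a)**2 = -5*(S*a + a)**2 = -5*(a + S*a)**2)
(-92252 + T(-236, w))/(338575 + 172232) = (-92252 - 5*10**2*(1 - 236)**2)/(338575 + 172232) = (-92252 - 5*100*(-235)**2)/510807 = (-92252 - 5*100*55225)*(1/510807) = (-92252 - 27612500)*(1/510807) = -27704752*1/510807 = -27704752/510807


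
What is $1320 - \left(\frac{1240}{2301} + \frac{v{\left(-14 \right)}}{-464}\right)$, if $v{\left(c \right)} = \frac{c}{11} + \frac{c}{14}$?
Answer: $\frac{15496094795}{11744304} \approx 1319.5$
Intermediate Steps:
$v{\left(c \right)} = \frac{25 c}{154}$ ($v{\left(c \right)} = c \frac{1}{11} + c \frac{1}{14} = \frac{c}{11} + \frac{c}{14} = \frac{25 c}{154}$)
$1320 - \left(\frac{1240}{2301} + \frac{v{\left(-14 \right)}}{-464}\right) = 1320 - \left(\frac{1240}{2301} + \frac{\frac{25}{154} \left(-14\right)}{-464}\right) = 1320 - \left(1240 \cdot \frac{1}{2301} - - \frac{25}{5104}\right) = 1320 - \left(\frac{1240}{2301} + \frac{25}{5104}\right) = 1320 - \frac{6386485}{11744304} = \frac{15496094795}{11744304}$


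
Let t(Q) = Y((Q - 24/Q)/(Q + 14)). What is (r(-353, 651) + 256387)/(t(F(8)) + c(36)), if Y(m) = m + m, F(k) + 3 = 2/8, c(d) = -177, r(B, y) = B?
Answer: -126736830/87089 ≈ -1455.3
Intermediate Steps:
F(k) = -11/4 (F(k) = -3 + 2/8 = -3 + 2*(⅛) = -3 + ¼ = -11/4)
Y(m) = 2*m
t(Q) = 2*(Q - 24/Q)/(14 + Q) (t(Q) = 2*((Q - 24/Q)/(Q + 14)) = 2*((Q - 24/Q)/(14 + Q)) = 2*(Q - 24/Q)/(14 + Q))
(r(-353, 651) + 256387)/(t(F(8)) + c(36)) = (-353 + 256387)/(2*(-24 + (-11/4)²)/((-11/4)*(14 - 11/4)) - 177) = 256034/(2*(-4/11)*(-24 + 121/16)/(45/4) - 177) = 256034/(2*(-4/11)*(4/45)*(-263/16) - 177) = 256034/(526/495 - 177) = 256034/(-87089/495) = 256034*(-495/87089) = -126736830/87089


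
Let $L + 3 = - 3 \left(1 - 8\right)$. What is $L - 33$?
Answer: $-15$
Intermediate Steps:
$L = 18$ ($L = -3 - 3 \left(1 - 8\right) = -3 - -21 = -3 + 21 = 18$)
$L - 33 = 18 - 33 = -15$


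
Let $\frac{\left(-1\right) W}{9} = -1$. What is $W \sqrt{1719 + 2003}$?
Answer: $9 \sqrt{3722} \approx 549.07$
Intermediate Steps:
$W = 9$ ($W = \left(-9\right) \left(-1\right) = 9$)
$W \sqrt{1719 + 2003} = 9 \sqrt{1719 + 2003} = 9 \sqrt{3722}$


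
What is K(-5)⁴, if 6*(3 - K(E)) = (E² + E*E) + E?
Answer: 6561/16 ≈ 410.06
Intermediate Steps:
K(E) = 3 - E²/3 - E/6 (K(E) = 3 - ((E² + E*E) + E)/6 = 3 - ((E² + E²) + E)/6 = 3 - (2*E² + E)/6 = 3 - (E + 2*E²)/6 = 3 + (-E²/3 - E/6) = 3 - E²/3 - E/6)
K(-5)⁴ = (3 - ⅓*(-5)² - ⅙*(-5))⁴ = (3 - ⅓*25 + ⅚)⁴ = (3 - 25/3 + ⅚)⁴ = (-9/2)⁴ = 6561/16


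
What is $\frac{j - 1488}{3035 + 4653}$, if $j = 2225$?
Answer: $\frac{737}{7688} \approx 0.095864$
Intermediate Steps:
$\frac{j - 1488}{3035 + 4653} = \frac{2225 - 1488}{3035 + 4653} = \frac{737}{7688}$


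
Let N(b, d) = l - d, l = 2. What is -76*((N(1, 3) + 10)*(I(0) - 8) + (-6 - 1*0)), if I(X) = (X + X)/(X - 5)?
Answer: 5928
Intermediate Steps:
I(X) = 2*X/(-5 + X) (I(X) = (2*X)/(-5 + X) = 2*X/(-5 + X))
N(b, d) = 2 - d
-76*((N(1, 3) + 10)*(I(0) - 8) + (-6 - 1*0)) = -76*(((2 - 1*3) + 10)*(2*0/(-5 + 0) - 8) + (-6 - 1*0)) = -76*(((2 - 3) + 10)*(2*0/(-5) - 8) + (-6 + 0)) = -76*((-1 + 10)*(2*0*(-1/5) - 8) - 6) = -76*(9*(0 - 8) - 6) = -76*(9*(-8) - 6) = -76*(-72 - 6) = -76*(-78) = 5928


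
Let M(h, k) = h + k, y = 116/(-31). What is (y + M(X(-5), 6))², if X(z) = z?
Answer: 7225/961 ≈ 7.5182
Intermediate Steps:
y = -116/31 (y = 116*(-1/31) = -116/31 ≈ -3.7419)
(y + M(X(-5), 6))² = (-116/31 + (-5 + 6))² = (-116/31 + 1)² = (-85/31)² = 7225/961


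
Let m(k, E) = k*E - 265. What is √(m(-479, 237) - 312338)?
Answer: I*√426126 ≈ 652.78*I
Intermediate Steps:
m(k, E) = -265 + E*k (m(k, E) = E*k - 265 = -265 + E*k)
√(m(-479, 237) - 312338) = √((-265 + 237*(-479)) - 312338) = √((-265 - 113523) - 312338) = √(-113788 - 312338) = √(-426126) = I*√426126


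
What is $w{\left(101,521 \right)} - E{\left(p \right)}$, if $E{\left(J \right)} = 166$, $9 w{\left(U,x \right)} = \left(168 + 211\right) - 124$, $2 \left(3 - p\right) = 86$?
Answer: $- \frac{413}{3} \approx -137.67$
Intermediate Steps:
$p = -40$ ($p = 3 - 43 = -40$)
$w{\left(U,x \right)} = \frac{85}{3}$ ($w{\left(U,x \right)} = \frac{\left(168 + 211\right) - 124}{9} = \frac{379 - 124}{9} = \frac{1}{9} \cdot 255 = \frac{85}{3}$)
$w{\left(101,521 \right)} - E{\left(p \right)} = \frac{85}{3} - 166 = - \frac{413}{3}$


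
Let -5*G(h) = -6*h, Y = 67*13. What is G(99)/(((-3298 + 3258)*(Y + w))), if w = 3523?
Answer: -297/439400 ≈ -0.00067592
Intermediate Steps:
Y = 871
G(h) = 6*h/5 (G(h) = -(-6)*h/5 = 6*h/5)
G(99)/(((-3298 + 3258)*(Y + w))) = ((6/5)*99)/(((-3298 + 3258)*(871 + 3523))) = 594/(5*((-40*4394))) = (594/5)/(-175760) = (594/5)*(-1/175760) = -297/439400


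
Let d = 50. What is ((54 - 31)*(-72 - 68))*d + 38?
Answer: -160962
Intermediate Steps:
((54 - 31)*(-72 - 68))*d + 38 = ((54 - 31)*(-72 - 68))*50 + 38 = (23*(-140))*50 + 38 = -3220*50 + 38 = -161000 + 38 = -160962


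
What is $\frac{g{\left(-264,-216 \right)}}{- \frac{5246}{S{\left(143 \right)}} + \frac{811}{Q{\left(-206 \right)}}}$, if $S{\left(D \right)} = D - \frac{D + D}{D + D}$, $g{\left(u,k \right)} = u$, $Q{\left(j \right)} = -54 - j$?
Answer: $\frac{949696}{113705} \approx 8.3523$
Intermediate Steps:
$S{\left(D \right)} = -1 + D$ ($S{\left(D \right)} = D - \frac{2 D}{2 D} = D - 2 D \frac{1}{2 D} = D - 1 = -1 + D$)
$\frac{g{\left(-264,-216 \right)}}{- \frac{5246}{S{\left(143 \right)}} + \frac{811}{Q{\left(-206 \right)}}} = - \frac{264}{- \frac{5246}{-1 + 143} + \frac{811}{-54 - -206}} = - \frac{264}{- \frac{5246}{142} + \frac{811}{-54 + 206}} = - \frac{264}{\left(-5246\right) \frac{1}{142} + \frac{811}{152}} = - \frac{264}{- \frac{2623}{71} + 811 \cdot \frac{1}{152}} = - \frac{264}{- \frac{2623}{71} + \frac{811}{152}} = - \frac{264}{- \frac{341115}{10792}} = \left(-264\right) \left(- \frac{10792}{341115}\right) = \frac{949696}{113705}$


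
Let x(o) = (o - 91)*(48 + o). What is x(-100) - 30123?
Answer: -20191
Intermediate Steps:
x(o) = (-91 + o)*(48 + o)
x(-100) - 30123 = (-4368 + (-100)² - 43*(-100)) - 30123 = (-4368 + 10000 + 4300) - 30123 = 9932 - 30123 = -20191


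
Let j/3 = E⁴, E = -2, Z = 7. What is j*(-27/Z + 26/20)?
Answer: -4296/35 ≈ -122.74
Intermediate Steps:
j = 48 (j = 3*(-2)⁴ = 3*16 = 48)
j*(-27/Z + 26/20) = 48*(-27/7 + 26/20) = 48*(-27*⅐ + 26*(1/20)) = 48*(-27/7 + 13/10) = 48*(-179/70) = -4296/35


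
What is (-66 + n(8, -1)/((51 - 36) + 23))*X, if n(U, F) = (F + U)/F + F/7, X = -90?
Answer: 792270/133 ≈ 5956.9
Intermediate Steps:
n(U, F) = F/7 + (F + U)/F (n(U, F) = (F + U)/F + F*(⅐) = (F + U)/F + F/7 = F/7 + (F + U)/F)
(-66 + n(8, -1)/((51 - 36) + 23))*X = (-66 + (1 + (⅐)*(-1) + 8/(-1))/((51 - 36) + 23))*(-90) = (-66 + (1 - ⅐ + 8*(-1))/(15 + 23))*(-90) = (-66 + (1 - ⅐ - 8)/38)*(-90) = (-66 - 50/7*1/38)*(-90) = (-66 - 25/133)*(-90) = -8803/133*(-90) = 792270/133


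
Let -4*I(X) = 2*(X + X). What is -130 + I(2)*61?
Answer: -252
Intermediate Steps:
I(X) = -X (I(X) = -(X + X)/2 = -2*X/2 = -X)
-130 + I(2)*61 = -130 - 1*2*61 = -130 - 2*61 = -130 - 122 = -252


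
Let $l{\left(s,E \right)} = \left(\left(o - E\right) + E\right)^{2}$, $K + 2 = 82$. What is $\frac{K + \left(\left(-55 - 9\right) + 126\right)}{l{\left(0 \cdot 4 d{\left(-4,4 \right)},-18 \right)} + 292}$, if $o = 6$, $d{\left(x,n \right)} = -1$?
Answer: $\frac{71}{164} \approx 0.43293$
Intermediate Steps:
$K = 80$ ($K = -2 + 82 = 80$)
$l{\left(s,E \right)} = 36$ ($l{\left(s,E \right)} = \left(\left(6 - E\right) + E\right)^{2} = 6^{2} = 36$)
$\frac{K + \left(\left(-55 - 9\right) + 126\right)}{l{\left(0 \cdot 4 d{\left(-4,4 \right)},-18 \right)} + 292} = \frac{80 + \left(\left(-55 - 9\right) + 126\right)}{36 + 292} = \frac{80 + \left(-64 + 126\right)}{328} = \left(80 + 62\right) \frac{1}{328} = 142 \cdot \frac{1}{328} = \frac{71}{164}$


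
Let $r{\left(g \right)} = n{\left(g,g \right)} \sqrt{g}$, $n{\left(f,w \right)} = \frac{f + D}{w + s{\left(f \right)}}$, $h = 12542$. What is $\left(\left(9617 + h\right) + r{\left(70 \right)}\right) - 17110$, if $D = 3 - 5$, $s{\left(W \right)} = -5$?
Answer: $5049 + \frac{68 \sqrt{70}}{65} \approx 5057.8$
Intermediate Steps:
$D = -2$ ($D = 3 - 5 = -2$)
$n{\left(f,w \right)} = \frac{-2 + f}{-5 + w}$ ($n{\left(f,w \right)} = \frac{f - 2}{w - 5} = \frac{-2 + f}{-5 + w}$)
$r{\left(g \right)} = \frac{\sqrt{g} \left(-2 + g\right)}{-5 + g}$ ($r{\left(g \right)} = \frac{-2 + g}{-5 + g} \sqrt{g} = \frac{\sqrt{g} \left(-2 + g\right)}{-5 + g}$)
$\left(\left(9617 + h\right) + r{\left(70 \right)}\right) - 17110 = \left(\left(9617 + 12542\right) + \frac{\sqrt{70} \left(-2 + 70\right)}{-5 + 70}\right) - 17110 = \left(22159 + \sqrt{70} \cdot \frac{1}{65} \cdot 68\right) - 17110 = \left(22159 + \frac{68 \sqrt{70}}{65}\right) - 17110 = 5049 + \frac{68 \sqrt{70}}{65}$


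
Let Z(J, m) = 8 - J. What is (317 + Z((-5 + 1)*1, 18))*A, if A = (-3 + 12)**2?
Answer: 26649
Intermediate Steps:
A = 81 (A = 9**2 = 81)
(317 + Z((-5 + 1)*1, 18))*A = (317 + (8 - (-5 + 1)))*81 = (317 + (8 - (-4)))*81 = (317 + (8 - 1*(-4)))*81 = (317 + (8 + 4))*81 = (317 + 12)*81 = 329*81 = 26649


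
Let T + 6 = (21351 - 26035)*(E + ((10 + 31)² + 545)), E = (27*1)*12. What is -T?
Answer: 11944206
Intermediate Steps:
E = 324 (E = 27*12 = 324)
T = -11944206 (T = -6 + (21351 - 26035)*(324 + ((10 + 31)² + 545)) = -6 - 4684*(324 + (41² + 545)) = -6 - 4684*(324 + (1681 + 545)) = -6 - 4684*(324 + 2226) = -6 - 4684*2550 = -6 - 11944200 = -11944206)
-T = -1*(-11944206) = 11944206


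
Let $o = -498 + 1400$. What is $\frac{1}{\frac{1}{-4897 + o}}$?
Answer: $-3995$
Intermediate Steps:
$o = 902$
$\frac{1}{\frac{1}{-4897 + o}} = \frac{1}{\frac{1}{-4897 + 902}} = \frac{1}{\frac{1}{-3995}} = \frac{1}{- \frac{1}{3995}} = -3995$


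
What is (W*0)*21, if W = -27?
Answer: 0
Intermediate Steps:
(W*0)*21 = -27*0*21 = 0*21 = 0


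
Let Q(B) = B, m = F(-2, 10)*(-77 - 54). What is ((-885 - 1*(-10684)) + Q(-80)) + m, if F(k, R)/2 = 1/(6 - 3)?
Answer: 28895/3 ≈ 9631.7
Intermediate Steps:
F(k, R) = ⅔ (F(k, R) = 2/(6 - 3) = 2/3 = 2*(⅓) = ⅔)
m = -262/3 (m = 2*(-77 - 54)/3 = (⅔)*(-131) = -262/3 ≈ -87.333)
((-885 - 1*(-10684)) + Q(-80)) + m = ((-885 - 1*(-10684)) - 80) - 262/3 = ((-885 + 10684) - 80) - 262/3 = (9799 - 80) - 262/3 = 9719 - 262/3 = 28895/3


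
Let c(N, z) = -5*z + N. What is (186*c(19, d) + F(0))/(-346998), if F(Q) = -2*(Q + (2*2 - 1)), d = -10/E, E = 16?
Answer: -5479/462664 ≈ -0.011842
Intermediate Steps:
d = -5/8 (d = -10/16 = -10*1/16 = -5/8 ≈ -0.62500)
c(N, z) = N - 5*z
F(Q) = -6 - 2*Q (F(Q) = -2*(Q + (4 - 1)) = -2*(Q + 3) = -2*(3 + Q) = -6 - 2*Q)
(186*c(19, d) + F(0))/(-346998) = (186*(19 - 5*(-5/8)) + (-6 - 2*0))/(-346998) = (186*(19 + 25/8) + (-6 + 0))*(-1/346998) = (186*(177/8) - 6)*(-1/346998) = (16461/4 - 6)*(-1/346998) = (16437/4)*(-1/346998) = -5479/462664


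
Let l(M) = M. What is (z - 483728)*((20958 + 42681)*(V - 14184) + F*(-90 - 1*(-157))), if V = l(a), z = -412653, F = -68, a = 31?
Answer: 807359003278063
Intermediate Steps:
V = 31
(z - 483728)*((20958 + 42681)*(V - 14184) + F*(-90 - 1*(-157))) = (-412653 - 483728)*((20958 + 42681)*(31 - 14184) - 68*(-90 - 1*(-157))) = -896381*(63639*(-14153) - 68*(-90 + 157)) = -896381*(-900682767 - 68*67) = -896381*(-900682767 - 4556) = -896381*(-900687323) = 807359003278063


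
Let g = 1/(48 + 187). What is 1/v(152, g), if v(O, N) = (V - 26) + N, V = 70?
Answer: 235/10341 ≈ 0.022725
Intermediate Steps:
g = 1/235 ≈ 0.0042553
v(O, N) = 44 + N (v(O, N) = (70 - 26) + N = 44 + N)
1/v(152, g) = 1/(44 + 1/235) = 1/(10341/235) = 235/10341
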